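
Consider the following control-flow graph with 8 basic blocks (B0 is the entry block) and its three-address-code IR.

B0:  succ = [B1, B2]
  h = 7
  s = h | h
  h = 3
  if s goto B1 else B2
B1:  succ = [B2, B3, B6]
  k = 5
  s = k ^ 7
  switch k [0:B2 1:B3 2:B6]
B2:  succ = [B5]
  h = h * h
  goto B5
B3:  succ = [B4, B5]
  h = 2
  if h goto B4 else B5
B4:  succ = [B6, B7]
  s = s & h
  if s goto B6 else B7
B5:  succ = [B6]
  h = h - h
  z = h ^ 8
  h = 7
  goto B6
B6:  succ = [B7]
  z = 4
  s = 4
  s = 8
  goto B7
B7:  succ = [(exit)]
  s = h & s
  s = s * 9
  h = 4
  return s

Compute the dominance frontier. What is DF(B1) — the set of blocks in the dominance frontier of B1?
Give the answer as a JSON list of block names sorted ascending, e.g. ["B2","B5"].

Answer: ["B2", "B5", "B6", "B7"]

Working:
idom tree: B1←B0 B2←B0 B3←B1 B4←B3 B5←B0 B6←B0 B7←B0
Join-block Dom:
  B2: preds {B0,B1}: {B0} ∩ {B0,B1} = {B0}; idom=B0
  B5: preds {B2,B3}: {B0,B2} ∩ {B0,B1,B3} = {B0}; idom=B0
  B6: preds {B1,B4,B5}: {B0,B1} ∩ {B0,B1,B3,B4} ∩ {B0,B5} = {B0}; idom=B0
  B7: preds {B4,B6}: {B0,B1,B3,B4} ∩ {B0,B6} = {B0}; idom=B0

Frontier:
  join B2 pred B0: · stop@B0
  join B2 pred B1: B1 stop@B0
  join B5 pred B2: B2 stop@B0
  join B5 pred B3: B3→B1 stop@B0
  join B6 pred B1: B1 stop@B0
  join B6 pred B4: B4→B3→B1 stop@B0
  join B6 pred B5: B5 stop@B0
  join B7 pred B4: B4→B3→B1 stop@B0
  join B7 pred B6: B6 stop@B0
  B0 → ∅
  B1 → {B2,B5,B6,B7}
  B2 → {B5}
  B3 → {B5,B6,B7}
  B4 → {B6,B7}
  B5 → {B6}
  B6 → {B7}
  B7 → ∅

DF(B1) = ["B2", "B5", "B6", "B7"]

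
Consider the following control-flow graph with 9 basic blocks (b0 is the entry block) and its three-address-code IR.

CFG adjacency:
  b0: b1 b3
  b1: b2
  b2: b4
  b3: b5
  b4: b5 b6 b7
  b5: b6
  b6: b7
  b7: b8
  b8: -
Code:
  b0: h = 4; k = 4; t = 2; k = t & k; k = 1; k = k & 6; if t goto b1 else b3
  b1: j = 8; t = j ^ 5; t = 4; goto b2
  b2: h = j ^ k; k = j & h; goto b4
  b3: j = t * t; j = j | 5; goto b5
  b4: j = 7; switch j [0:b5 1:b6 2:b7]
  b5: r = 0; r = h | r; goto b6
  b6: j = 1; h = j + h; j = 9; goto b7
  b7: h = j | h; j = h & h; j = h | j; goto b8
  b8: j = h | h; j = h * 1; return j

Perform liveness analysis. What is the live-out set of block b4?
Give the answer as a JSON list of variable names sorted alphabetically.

Block summaries:
  b0 def {h,k,t} use ∅
  b1 def {j,t} use ∅
  b2 def {h,k} use {j,k}
  b3 def {j} use {t}
  b4 def {j} use ∅
  b5 def {r} use {h}
  b6 def {h,j} use {h}
  b7 def {h,j} use {h,j}
  b8 def {j} use {h}

Live sets:
  b0 li=∅ lo={h,k,t}
  b1 li={k} lo={j,k}
  b2 li={j,k} lo={h}
  b3 li={h,t} lo={h}
  b4 li={h} lo={h,j}
  b5 li={h} lo={h}
  b6 li={h} lo={h,j}
  b7 li={h,j} lo={h}
  b8 li={h} lo=∅

live-out(b4) = ["h", "j"]

Answer: ["h", "j"]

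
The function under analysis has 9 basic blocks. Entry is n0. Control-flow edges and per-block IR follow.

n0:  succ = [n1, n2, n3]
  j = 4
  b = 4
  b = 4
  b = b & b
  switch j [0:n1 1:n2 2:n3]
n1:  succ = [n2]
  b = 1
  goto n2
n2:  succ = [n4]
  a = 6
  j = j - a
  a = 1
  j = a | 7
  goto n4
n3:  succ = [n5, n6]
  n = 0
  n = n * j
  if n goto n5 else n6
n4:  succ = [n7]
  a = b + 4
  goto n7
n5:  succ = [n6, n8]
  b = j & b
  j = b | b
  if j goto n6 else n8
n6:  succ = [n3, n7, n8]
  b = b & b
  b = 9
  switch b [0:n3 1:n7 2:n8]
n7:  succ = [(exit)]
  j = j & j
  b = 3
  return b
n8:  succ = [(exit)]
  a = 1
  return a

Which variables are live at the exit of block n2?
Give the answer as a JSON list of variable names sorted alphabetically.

def/use:
  n0: {b,j} / ∅
  n1: {b} / ∅
  n2: {a,j} / {j}
  n3: {n} / {j}
  n4: {a} / {b}
  n5: {b,j} / {b,j}
  n6: {b} / {b}
  n7: {b,j} / {j}
  n8: {a} / ∅

Backward fixpoint:
  live n0: ∅→{b,j}
  live n1: {j}→{b,j}
  live n2: {b,j}→{b,j}
  live n3: {b,j}→{b,j}
  live n4: {b,j}→{j}
  live n5: {b,j}→{b,j}
  live n6: {b,j}→{b,j}
  live n7: {j}→∅
  live n8: ∅→∅

live-out(n2) = ["b", "j"]

Answer: ["b", "j"]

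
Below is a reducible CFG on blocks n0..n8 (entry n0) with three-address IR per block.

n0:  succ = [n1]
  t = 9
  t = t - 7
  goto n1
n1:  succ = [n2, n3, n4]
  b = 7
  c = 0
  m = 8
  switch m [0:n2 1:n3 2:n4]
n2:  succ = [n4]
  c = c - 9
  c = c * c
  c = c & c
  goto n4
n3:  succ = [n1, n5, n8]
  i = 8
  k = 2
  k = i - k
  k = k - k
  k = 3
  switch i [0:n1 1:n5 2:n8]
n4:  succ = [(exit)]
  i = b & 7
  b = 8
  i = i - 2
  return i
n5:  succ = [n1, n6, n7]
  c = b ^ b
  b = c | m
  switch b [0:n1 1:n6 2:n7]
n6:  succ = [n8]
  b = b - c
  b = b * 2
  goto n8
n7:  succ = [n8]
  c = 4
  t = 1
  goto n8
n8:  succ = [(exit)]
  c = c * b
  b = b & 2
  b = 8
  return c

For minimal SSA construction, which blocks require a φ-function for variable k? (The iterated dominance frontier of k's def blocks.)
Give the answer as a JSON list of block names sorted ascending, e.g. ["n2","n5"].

Answer: ["n1"]

Analysis:
idom tree: n1←n0 n2←n1 n3←n1 n4←n1 n5←n3 n6←n5 n7←n5 n8←n3
Dom∩ at merges:
  n1: preds {n0,n3,n5}: {n0} ∩ {n0,n1,n3} ∩ {n0,n1,n3,n5} = {n0}; idom=n0
  n4: preds {n1,n2}: {n0,n1} ∩ {n0,n1,n2} = {n0,n1}; idom=n1
  n8: preds {n3,n6,n7}: {n0,n1,n3} ∩ {n0,n1,n3,n5,n6} ∩ {n0,n1,n3,n5,n7} = {n0,n1,n3}; idom=n3

DF derivation:
  n1←n0: walk · to n0
  n1←n3: walk n3→n1 to n0
  n1←n5: walk n5→n3→n1 to n0
  n4←n1: walk · to n1
  n4←n2: walk n2 to n1
  n8←n3: walk · to n3
  n8←n6: walk n6→n5 to n3
  n8←n7: walk n7→n5 to n3
  DF(n0)=∅
  DF(n1)={n1}
  DF(n2)={n4}
  DF(n3)={n1}
  DF(n4)=∅
  DF(n5)={n1,n8}
  DF(n6)={n8}
  DF(n7)={n8}
  DF(n8)=∅

φ for k: defs {n3}
  DF⁺ = {n1}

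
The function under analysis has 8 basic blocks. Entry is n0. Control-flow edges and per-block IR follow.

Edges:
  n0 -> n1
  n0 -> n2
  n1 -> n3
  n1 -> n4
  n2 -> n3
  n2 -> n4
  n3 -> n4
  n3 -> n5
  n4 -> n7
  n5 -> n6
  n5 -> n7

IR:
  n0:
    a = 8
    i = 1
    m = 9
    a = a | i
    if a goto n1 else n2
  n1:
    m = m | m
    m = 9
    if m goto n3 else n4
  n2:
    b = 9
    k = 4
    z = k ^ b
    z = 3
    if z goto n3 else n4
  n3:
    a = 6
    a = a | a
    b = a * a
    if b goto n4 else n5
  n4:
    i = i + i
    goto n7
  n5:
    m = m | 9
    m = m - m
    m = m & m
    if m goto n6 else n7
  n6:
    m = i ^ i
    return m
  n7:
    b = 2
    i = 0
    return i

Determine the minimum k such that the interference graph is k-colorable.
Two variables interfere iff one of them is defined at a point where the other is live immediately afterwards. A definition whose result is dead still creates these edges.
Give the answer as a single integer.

Answer: 4

Analysis:
Block summaries:
  n0 def {a,i,m} use ∅
  n1 def {m} use {m}
  n2 def {b,k,z} use ∅
  n3 def {a,b} use ∅
  n4 def {i} use {i}
  n5 def {m} use {m}
  n6 def {m} use {i}
  n7 def {b,i} use ∅

Liveness:
  n0 li=∅ lo={i,m}
  n1 li={i,m} lo={i,m}
  n2 li={i,m} lo={i,m}
  n3 li={i,m} lo={i,m}
  n4 li={i} lo=∅
  n5 li={i,m} lo={i}
  n6 li={i} lo=∅
  n7 li=∅ lo=∅

Interfere edges:
  a: {i,m}
  b: {i,k,m}
  i: {a,b,k,m,z}
  k: {b,i,m}
  m: {a,b,i,k,z}
  z: {i,m}

Chromatic number:
  {b,i,k,m} pairwise interfere (4-clique) ⇒ χ ≥ 4
  4-colouring: R0={i}  R1={m}  R2={a,b,z}  R3={k}
  χ = 4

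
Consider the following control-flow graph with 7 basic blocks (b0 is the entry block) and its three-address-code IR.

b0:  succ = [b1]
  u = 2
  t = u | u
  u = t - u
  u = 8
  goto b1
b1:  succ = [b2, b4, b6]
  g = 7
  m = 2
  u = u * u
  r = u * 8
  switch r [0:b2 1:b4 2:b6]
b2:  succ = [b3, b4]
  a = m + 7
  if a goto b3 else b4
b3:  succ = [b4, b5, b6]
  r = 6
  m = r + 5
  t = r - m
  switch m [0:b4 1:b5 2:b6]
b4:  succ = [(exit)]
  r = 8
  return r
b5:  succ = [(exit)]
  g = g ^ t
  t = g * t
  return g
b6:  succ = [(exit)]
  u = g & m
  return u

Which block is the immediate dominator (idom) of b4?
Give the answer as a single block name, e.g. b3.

Answer: b1

Working:
idom tree: b1←b0 b2←b1 b3←b2 b4←b1 b5←b3 b6←b1
Join-block Dom:
  b4: preds {b1,b2,b3}: {b0,b1} ∩ {b0,b1,b2} ∩ {b0,b1,b2,b3} = {b0,b1}; idom=b1
  b6: preds {b1,b3}: {b0,b1} ∩ {b0,b1,b2,b3} = {b0,b1}; idom=b1

idom(b4) = b1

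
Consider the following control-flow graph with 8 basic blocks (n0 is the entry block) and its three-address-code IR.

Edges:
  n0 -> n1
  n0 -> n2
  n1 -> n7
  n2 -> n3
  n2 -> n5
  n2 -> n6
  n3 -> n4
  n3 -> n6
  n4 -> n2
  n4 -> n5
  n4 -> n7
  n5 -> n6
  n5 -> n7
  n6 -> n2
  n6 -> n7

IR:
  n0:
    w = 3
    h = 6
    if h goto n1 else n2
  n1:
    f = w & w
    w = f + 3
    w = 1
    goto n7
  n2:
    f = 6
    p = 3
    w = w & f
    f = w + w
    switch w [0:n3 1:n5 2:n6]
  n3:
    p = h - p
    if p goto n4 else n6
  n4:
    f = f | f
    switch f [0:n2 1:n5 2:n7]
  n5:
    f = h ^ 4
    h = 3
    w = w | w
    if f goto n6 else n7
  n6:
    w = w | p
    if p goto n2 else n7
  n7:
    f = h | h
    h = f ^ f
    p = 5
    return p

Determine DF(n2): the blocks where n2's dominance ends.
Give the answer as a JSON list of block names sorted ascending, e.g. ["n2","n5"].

Answer: ["n2", "n7"]

Working:
idom tree: n1←n0 n2←n0 n3←n2 n4←n3 n5←n2 n6←n2 n7←n0
Join-block Dom:
  n2: preds {n0,n4,n6}: {n0} ∩ {n0,n2,n3,n4} ∩ {n0,n2,n6} = {n0}; idom=n0
  n5: preds {n2,n4}: {n0,n2} ∩ {n0,n2,n3,n4} = {n0,n2}; idom=n2
  n6: preds {n2,n3,n5}: {n0,n2} ∩ {n0,n2,n3} ∩ {n0,n2,n5} = {n0,n2}; idom=n2
  n7: preds {n1,n4,n5,n6}: {n0,n1} ∩ {n0,n2,n3,n4} ∩ {n0,n2,n5} ∩ {n0,n2,n6} = {n0}; idom=n0

DF walk-up:
  join n2 pred n0: · stop@n0
  join n2 pred n4: n4→n3→n2 stop@n0
  join n2 pred n6: n6→n2 stop@n0
  join n5 pred n2: · stop@n2
  join n5 pred n4: n4→n3 stop@n2
  join n6 pred n2: · stop@n2
  join n6 pred n3: n3 stop@n2
  join n6 pred n5: n5 stop@n2
  join n7 pred n1: n1 stop@n0
  join n7 pred n4: n4→n3→n2 stop@n0
  join n7 pred n5: n5→n2 stop@n0
  join n7 pred n6: n6→n2 stop@n0
  n0: DF=∅
  n1: DF={n7}
  n2: DF={n2,n7}
  n3: DF={n2,n5,n6,n7}
  n4: DF={n2,n5,n7}
  n5: DF={n6,n7}
  n6: DF={n2,n7}
  n7: DF=∅

DF(n2) = ["n2", "n7"]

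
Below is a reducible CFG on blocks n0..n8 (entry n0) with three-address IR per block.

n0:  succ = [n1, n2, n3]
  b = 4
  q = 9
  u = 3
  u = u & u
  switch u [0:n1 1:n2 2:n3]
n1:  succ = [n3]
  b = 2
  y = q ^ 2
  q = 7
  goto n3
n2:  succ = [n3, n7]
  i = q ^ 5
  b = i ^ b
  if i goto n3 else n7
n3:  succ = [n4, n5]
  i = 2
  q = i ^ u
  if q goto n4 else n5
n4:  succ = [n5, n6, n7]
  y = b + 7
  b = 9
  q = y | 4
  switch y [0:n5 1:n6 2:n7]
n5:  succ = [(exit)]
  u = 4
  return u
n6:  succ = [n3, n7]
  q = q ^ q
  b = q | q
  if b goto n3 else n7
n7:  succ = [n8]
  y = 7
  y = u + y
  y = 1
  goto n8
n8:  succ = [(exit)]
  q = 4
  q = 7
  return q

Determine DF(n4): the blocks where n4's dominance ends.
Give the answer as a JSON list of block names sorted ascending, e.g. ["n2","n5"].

Answer: ["n3", "n5", "n7"]

Derivation:
idom tree: n1←n0 n2←n0 n3←n0 n4←n3 n5←n3 n6←n4 n7←n0 n8←n7
Dom∩ at merges:
  n3: preds {n0,n1,n2,n6}: {n0} ∩ {n0,n1} ∩ {n0,n2} ∩ {n0,n3,n4,n6} = {n0}; idom=n0
  n5: preds {n3,n4}: {n0,n3} ∩ {n0,n3,n4} = {n0,n3}; idom=n3
  n7: preds {n2,n4,n6}: {n0,n2} ∩ {n0,n3,n4} ∩ {n0,n3,n4,n6} = {n0}; idom=n0

Frontier:
  n3←n0: walk · to n0
  n3←n1: walk n1 to n0
  n3←n2: walk n2 to n0
  n3←n6: walk n6→n4→n3 to n0
  n5←n3: walk · to n3
  n5←n4: walk n4 to n3
  n7←n2: walk n2 to n0
  n7←n4: walk n4→n3 to n0
  n7←n6: walk n6→n4→n3 to n0
  n0: DF=∅
  n1: DF={n3}
  n2: DF={n3,n7}
  n3: DF={n3,n7}
  n4: DF={n3,n5,n7}
  n5: DF=∅
  n6: DF={n3,n7}
  n7: DF=∅
  n8: DF=∅

DF(n4) = ["n3", "n5", "n7"]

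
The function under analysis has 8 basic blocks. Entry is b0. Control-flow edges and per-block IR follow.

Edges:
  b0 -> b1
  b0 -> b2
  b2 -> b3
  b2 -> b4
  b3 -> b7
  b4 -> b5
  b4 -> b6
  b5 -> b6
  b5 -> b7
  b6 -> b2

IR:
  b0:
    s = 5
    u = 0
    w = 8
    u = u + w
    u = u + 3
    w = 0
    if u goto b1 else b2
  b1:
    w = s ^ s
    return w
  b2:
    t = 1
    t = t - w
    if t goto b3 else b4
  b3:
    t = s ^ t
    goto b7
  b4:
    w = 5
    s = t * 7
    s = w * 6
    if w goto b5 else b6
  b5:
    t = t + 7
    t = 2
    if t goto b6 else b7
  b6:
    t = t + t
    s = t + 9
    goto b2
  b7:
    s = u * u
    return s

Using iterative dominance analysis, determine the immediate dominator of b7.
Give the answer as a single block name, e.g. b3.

Answer: b2

Analysis:
idom tree: b1←b0 b2←b0 b3←b2 b4←b2 b5←b4 b6←b4 b7←b2
Join-block Dom:
  b2: preds {b0,b6}: {b0} ∩ {b0,b2,b4,b6} = {b0}; idom=b0
  b6: preds {b4,b5}: {b0,b2,b4} ∩ {b0,b2,b4,b5} = {b0,b2,b4}; idom=b4
  b7: preds {b3,b5}: {b0,b2,b3} ∩ {b0,b2,b4,b5} = {b0,b2}; idom=b2

idom(b7) = b2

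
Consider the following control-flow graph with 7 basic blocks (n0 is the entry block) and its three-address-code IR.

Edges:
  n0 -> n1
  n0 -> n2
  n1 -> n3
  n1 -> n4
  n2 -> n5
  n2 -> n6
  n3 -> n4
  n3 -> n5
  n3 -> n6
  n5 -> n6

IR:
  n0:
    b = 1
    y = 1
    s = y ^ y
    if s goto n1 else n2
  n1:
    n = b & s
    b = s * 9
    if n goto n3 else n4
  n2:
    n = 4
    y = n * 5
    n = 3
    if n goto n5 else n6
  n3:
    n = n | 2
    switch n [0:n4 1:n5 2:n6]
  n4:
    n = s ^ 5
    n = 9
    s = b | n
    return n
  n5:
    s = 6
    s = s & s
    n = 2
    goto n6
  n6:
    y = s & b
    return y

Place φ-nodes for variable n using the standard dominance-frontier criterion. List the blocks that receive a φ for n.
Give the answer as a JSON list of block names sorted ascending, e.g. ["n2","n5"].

idom tree: n1←n0 n2←n0 n3←n1 n4←n1 n5←n0 n6←n0
Dom∩ at merges:
  n4: preds {n1,n3}: {n0,n1} ∩ {n0,n1,n3} = {n0,n1}; idom=n1
  n5: preds {n2,n3}: {n0,n2} ∩ {n0,n1,n3} = {n0}; idom=n0
  n6: preds {n2,n3,n5}: {n0,n2} ∩ {n0,n1,n3} ∩ {n0,n5} = {n0}; idom=n0

Frontier:
  n4←n1: walk · to n1
  n4←n3: walk n3 to n1
  n5←n2: walk n2 to n0
  n5←n3: walk n3→n1 to n0
  n6←n2: walk n2 to n0
  n6←n3: walk n3→n1 to n0
  n6←n5: walk n5 to n0
  DF(n0)=∅
  DF(n1)={n5,n6}
  DF(n2)={n5,n6}
  DF(n3)={n4,n5,n6}
  DF(n4)=∅
  DF(n5)={n6}
  DF(n6)=∅

φ for n: defs {n1,n2,n3,n4,n5}
  DF⁺ = {n4,n5,n6}

Answer: ["n4", "n5", "n6"]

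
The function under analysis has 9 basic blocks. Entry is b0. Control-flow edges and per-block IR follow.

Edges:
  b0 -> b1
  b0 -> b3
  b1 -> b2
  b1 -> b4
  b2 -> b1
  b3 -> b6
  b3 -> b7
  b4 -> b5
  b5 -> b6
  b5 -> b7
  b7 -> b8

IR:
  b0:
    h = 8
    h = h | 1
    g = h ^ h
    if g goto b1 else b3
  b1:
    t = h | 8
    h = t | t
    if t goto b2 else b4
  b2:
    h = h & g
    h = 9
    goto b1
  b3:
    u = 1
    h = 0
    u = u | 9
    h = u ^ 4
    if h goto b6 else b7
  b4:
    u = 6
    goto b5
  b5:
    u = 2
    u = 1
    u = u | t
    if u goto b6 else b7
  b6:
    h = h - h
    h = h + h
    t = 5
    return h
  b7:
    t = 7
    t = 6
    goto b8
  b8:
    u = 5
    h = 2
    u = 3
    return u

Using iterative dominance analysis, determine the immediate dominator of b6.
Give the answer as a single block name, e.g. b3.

Answer: b0

Analysis:
idom tree: b1←b0 b2←b1 b3←b0 b4←b1 b5←b4 b6←b0 b7←b0 b8←b7
Dom at joins:
  b1: preds {b0,b2}: {b0} ∩ {b0,b1,b2} = {b0}; idom=b0
  b6: preds {b3,b5}: {b0,b3} ∩ {b0,b1,b4,b5} = {b0}; idom=b0
  b7: preds {b3,b5}: {b0,b3} ∩ {b0,b1,b4,b5} = {b0}; idom=b0

idom(b6) = b0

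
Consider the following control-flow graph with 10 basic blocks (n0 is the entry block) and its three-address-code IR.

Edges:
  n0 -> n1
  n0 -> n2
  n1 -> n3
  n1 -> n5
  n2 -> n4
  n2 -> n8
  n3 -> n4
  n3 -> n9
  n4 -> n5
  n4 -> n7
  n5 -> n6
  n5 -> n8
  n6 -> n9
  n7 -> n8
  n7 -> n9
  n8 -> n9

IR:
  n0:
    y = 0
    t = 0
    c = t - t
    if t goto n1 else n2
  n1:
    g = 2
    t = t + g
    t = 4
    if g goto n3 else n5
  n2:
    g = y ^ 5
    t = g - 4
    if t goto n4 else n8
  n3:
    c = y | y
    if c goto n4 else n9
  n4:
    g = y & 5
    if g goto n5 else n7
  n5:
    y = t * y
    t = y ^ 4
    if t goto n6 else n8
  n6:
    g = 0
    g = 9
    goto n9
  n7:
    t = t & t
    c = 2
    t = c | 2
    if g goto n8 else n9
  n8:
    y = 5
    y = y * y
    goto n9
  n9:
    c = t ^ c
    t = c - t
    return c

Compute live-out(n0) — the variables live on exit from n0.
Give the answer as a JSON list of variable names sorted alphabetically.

Answer: ["c", "t", "y"]

Analysis:
def/use:
  n0: {c,t,y} / ∅
  n1: {g,t} / {t}
  n2: {g,t} / {y}
  n3: {c} / {y}
  n4: {g} / {y}
  n5: {t,y} / {t,y}
  n6: {g} / ∅
  n7: {c,t} / {g,t}
  n8: {y} / ∅
  n9: {c,t} / {c,t}

Live sets:
  n0: in=∅ out={c,t,y}
  n1: in={c,t,y} out={c,t,y}
  n2: in={c,y} out={c,t,y}
  n3: in={t,y} out={c,t,y}
  n4: in={c,t,y} out={c,g,t,y}
  n5: in={c,t,y} out={c,t}
  n6: in={c,t} out={c,t}
  n7: in={g,t} out={c,t}
  n8: in={c,t} out={c,t}
  n9: in={c,t} out=∅

live-out(n0) = ["c", "t", "y"]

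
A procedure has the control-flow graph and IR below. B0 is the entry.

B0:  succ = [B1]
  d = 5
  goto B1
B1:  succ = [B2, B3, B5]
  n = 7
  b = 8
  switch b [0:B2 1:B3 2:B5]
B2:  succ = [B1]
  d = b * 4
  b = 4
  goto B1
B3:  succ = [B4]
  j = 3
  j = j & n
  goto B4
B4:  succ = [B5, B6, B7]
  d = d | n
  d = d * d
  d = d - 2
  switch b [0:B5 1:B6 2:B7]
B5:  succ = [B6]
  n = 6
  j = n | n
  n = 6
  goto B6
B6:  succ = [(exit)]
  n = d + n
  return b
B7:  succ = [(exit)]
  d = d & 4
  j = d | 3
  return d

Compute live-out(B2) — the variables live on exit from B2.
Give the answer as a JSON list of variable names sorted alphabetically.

Per-block:
  B0: {d} / ∅
  B1: {b,n} / ∅
  B2: {b,d} / {b}
  B3: {j} / {n}
  B4: {d} / {b,d,n}
  B5: {j,n} / ∅
  B6: {n} / {b,d,n}
  B7: {d,j} / {d}

Live sets:
  live B0: ∅→{d}
  live B1: {d}→{b,d,n}
  live B2: {b}→{d}
  live B3: {b,d,n}→{b,d,n}
  live B4: {b,d,n}→{b,d,n}
  live B5: {b,d}→{b,d,n}
  live B6: {b,d,n}→∅
  live B7: {d}→∅

live-out(B2) = ["d"]

Answer: ["d"]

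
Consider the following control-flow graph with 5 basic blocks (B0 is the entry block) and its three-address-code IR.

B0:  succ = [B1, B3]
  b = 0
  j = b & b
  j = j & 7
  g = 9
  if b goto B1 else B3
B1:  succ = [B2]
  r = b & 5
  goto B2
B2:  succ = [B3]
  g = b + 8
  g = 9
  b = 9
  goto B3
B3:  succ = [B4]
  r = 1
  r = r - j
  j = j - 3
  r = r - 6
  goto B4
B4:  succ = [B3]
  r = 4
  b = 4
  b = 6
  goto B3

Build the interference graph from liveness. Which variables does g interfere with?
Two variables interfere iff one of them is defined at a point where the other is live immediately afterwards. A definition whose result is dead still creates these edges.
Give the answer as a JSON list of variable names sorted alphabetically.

Block summaries:
  B0: def={b,g,j} ue=∅
  B1: def={r} ue={b}
  B2: def={b,g} ue={b}
  B3: def={j,r} ue={j}
  B4: def={b,r} ue=∅

Backward fixpoint:
  live B0: ∅→{b,j}
  live B1: {b,j}→{b,j}
  live B2: {b,j}→{j}
  live B3: {j}→{j}
  live B4: {j}→{j}

Interfere edges:
  b — {g,j,r}
  g — {b,j}
  j — {b,g,r}
  r — {b,j}

N(g) = ["b", "j"]

Answer: ["b", "j"]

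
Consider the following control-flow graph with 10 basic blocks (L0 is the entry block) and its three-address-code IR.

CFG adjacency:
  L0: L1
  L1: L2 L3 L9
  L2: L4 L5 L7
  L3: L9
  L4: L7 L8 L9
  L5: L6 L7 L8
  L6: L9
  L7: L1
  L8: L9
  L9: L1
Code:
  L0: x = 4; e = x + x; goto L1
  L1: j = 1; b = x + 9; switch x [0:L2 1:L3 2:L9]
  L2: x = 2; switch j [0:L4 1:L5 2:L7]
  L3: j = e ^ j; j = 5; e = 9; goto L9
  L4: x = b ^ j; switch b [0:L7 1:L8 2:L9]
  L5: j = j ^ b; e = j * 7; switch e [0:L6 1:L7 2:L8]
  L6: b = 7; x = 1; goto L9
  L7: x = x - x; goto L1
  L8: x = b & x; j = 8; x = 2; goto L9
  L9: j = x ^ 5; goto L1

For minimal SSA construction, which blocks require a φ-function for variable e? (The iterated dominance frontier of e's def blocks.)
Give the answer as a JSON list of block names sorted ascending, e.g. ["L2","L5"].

Answer: ["L1", "L7", "L8", "L9"]

Working:
idom tree: L1←L0 L2←L1 L3←L1 L4←L2 L5←L2 L6←L5 L7←L2 L8←L2 L9←L1
Dom∩ at merges:
  L1: preds {L0,L7,L9}: {L0} ∩ {L0,L1,L2,L7} ∩ {L0,L1,L9} = {L0}; idom=L0
  L7: preds {L2,L4,L5}: {L0,L1,L2} ∩ {L0,L1,L2,L4} ∩ {L0,L1,L2,L5} = {L0,L1,L2}; idom=L2
  L8: preds {L4,L5}: {L0,L1,L2,L4} ∩ {L0,L1,L2,L5} = {L0,L1,L2}; idom=L2
  L9: preds {L1,L3,L4,L6,L8}: {L0,L1} ∩ {L0,L1,L3} ∩ {L0,L1,L2,L4} ∩ {L0,L1,L2,L5,L6} ∩ {L0,L1,L2,L8} = {L0,L1}; idom=L1

DF derivation:
  L1←L0: walk · to L0
  L1←L7: walk L7→L2→L1 to L0
  L1←L9: walk L9→L1 to L0
  L7←L2: walk · to L2
  L7←L4: walk L4 to L2
  L7←L5: walk L5 to L2
  L8←L4: walk L4 to L2
  L8←L5: walk L5 to L2
  L9←L1: walk · to L1
  L9←L3: walk L3 to L1
  L9←L4: walk L4→L2 to L1
  L9←L6: walk L6→L5→L2 to L1
  L9←L8: walk L8→L2 to L1
  L0: DF=∅
  L1: DF={L1}
  L2: DF={L1,L9}
  L3: DF={L9}
  L4: DF={L7,L8,L9}
  L5: DF={L7,L8,L9}
  L6: DF={L9}
  L7: DF={L1}
  L8: DF={L9}
  L9: DF={L1}

φ for e: defs {L0,L3,L5}
  DF⁺ = {L1,L7,L8,L9}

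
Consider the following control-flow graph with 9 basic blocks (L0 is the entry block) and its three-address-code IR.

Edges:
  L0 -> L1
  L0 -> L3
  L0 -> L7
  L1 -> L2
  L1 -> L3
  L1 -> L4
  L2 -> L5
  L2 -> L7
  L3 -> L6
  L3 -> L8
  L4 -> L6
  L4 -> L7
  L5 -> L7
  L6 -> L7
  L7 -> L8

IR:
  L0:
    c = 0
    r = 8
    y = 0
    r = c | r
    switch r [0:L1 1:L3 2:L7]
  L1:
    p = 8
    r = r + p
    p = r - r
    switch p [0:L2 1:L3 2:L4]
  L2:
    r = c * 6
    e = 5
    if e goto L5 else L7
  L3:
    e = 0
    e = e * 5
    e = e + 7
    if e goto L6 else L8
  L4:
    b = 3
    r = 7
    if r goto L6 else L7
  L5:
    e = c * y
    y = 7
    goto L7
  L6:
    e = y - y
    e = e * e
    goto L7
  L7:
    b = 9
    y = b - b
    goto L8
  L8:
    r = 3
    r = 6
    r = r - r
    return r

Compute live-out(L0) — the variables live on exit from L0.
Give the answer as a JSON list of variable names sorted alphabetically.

Answer: ["c", "r", "y"]

Working:
def/use:
  L0: {c,r,y} / ∅
  L1: {p,r} / {r}
  L2: {e,r} / {c}
  L3: {e} / ∅
  L4: {b,r} / ∅
  L5: {e,y} / {c,y}
  L6: {e} / {y}
  L7: {b,y} / ∅
  L8: {r} / ∅

Backward fixpoint:
  L0: in=∅ out={c,r,y}
  L1: in={c,r,y} out={c,y}
  L2: in={c,y} out={c,y}
  L3: in={y} out={y}
  L4: in={y} out={y}
  L5: in={c,y} out=∅
  L6: in={y} out=∅
  L7: in=∅ out=∅
  L8: in=∅ out=∅

live-out(L0) = ["c", "r", "y"]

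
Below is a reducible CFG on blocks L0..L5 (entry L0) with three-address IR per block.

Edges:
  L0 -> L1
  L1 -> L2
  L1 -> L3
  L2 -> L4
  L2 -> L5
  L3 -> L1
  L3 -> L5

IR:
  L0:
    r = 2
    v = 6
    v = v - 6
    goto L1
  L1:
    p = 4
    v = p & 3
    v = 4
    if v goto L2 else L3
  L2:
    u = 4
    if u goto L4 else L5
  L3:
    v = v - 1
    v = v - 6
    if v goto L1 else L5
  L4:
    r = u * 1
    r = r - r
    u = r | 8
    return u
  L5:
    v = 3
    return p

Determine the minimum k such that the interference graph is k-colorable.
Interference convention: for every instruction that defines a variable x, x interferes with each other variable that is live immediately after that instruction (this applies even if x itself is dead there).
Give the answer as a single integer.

Answer: 2

Derivation:
def/use:
  L0 def {r,v} use ∅
  L1 def {p,v} use ∅
  L2 def {u} use ∅
  L3 def {v} use {v}
  L4 def {r,u} use {u}
  L5 def {v} use {p}

Liveness:
  L0: in=∅ out=∅
  L1: in=∅ out={p,v}
  L2: in={p} out={p,u}
  L3: in={p,v} out={p}
  L4: in={u} out=∅
  L5: in={p} out=∅

Interference:
  p — {u,v}
  r — ∅
  u — {p}
  v — {p}

Registers:
  {p,u} pairwise interfere (2-clique) ⇒ χ ≥ 2
  assign p→R0 r→R0 u→R1 v→R1 — no edge inside a register ⇒ χ ≤ 2
  χ = 2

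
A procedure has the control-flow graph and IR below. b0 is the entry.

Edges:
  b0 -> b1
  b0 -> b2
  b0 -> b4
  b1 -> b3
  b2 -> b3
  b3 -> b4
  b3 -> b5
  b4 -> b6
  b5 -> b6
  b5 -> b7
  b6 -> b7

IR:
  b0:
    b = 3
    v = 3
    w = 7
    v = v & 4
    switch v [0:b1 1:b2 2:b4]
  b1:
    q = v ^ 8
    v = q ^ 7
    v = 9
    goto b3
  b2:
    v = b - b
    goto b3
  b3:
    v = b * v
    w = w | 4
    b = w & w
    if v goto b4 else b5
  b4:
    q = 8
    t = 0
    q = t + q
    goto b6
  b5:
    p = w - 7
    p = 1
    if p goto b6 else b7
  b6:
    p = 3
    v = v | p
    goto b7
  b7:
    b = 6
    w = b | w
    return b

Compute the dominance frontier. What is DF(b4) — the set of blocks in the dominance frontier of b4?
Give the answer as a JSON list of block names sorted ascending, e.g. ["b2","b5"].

idom tree: b1←b0 b2←b0 b3←b0 b4←b0 b5←b3 b6←b0 b7←b0
Dom at joins:
  b3: preds {b1,b2}: {b0,b1} ∩ {b0,b2} = {b0}; idom=b0
  b4: preds {b0,b3}: {b0} ∩ {b0,b3} = {b0}; idom=b0
  b6: preds {b4,b5}: {b0,b4} ∩ {b0,b3,b5} = {b0}; idom=b0
  b7: preds {b5,b6}: {b0,b3,b5} ∩ {b0,b6} = {b0}; idom=b0

Frontier:
  join b3 pred b1: b1 stop@b0
  join b3 pred b2: b2 stop@b0
  join b4 pred b0: · stop@b0
  join b4 pred b3: b3 stop@b0
  join b6 pred b4: b4 stop@b0
  join b6 pred b5: b5→b3 stop@b0
  join b7 pred b5: b5→b3 stop@b0
  join b7 pred b6: b6 stop@b0
  DF(b0)=∅
  DF(b1)={b3}
  DF(b2)={b3}
  DF(b3)={b4,b6,b7}
  DF(b4)={b6}
  DF(b5)={b6,b7}
  DF(b6)={b7}
  DF(b7)=∅

DF(b4) = ["b6"]

Answer: ["b6"]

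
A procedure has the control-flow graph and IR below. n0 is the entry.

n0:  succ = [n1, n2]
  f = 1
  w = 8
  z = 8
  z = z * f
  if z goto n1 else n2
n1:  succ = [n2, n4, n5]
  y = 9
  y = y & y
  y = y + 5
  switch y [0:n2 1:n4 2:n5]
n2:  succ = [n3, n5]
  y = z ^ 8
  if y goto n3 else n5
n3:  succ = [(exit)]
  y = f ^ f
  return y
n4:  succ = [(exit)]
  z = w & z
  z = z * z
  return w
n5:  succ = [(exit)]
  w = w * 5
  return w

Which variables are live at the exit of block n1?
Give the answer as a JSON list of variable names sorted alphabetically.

Answer: ["f", "w", "z"]

Derivation:
def/use:
  n0 def {f,w,z} use ∅
  n1 def {y} use ∅
  n2 def {y} use {z}
  n3 def {y} use {f}
  n4 def {z} use {w,z}
  n5 def {w} use {w}

Liveness:
  n0: in=∅ out={f,w,z}
  n1: in={f,w,z} out={f,w,z}
  n2: in={f,w,z} out={f,w}
  n3: in={f} out=∅
  n4: in={w,z} out=∅
  n5: in={w} out=∅

live-out(n1) = ["f", "w", "z"]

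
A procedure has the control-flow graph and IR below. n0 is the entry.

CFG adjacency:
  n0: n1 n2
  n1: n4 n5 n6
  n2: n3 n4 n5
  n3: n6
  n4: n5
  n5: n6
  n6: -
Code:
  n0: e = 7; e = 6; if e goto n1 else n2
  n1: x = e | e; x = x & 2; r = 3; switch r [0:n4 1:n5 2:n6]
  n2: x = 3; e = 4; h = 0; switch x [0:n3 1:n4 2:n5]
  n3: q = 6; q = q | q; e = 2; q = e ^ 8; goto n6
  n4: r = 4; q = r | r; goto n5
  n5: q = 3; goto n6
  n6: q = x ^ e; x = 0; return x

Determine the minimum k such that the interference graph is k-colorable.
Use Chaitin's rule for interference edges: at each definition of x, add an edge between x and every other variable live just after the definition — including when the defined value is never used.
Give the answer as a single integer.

Per-block:
  n0: def={e} ue=∅
  n1: def={r,x} ue={e}
  n2: def={e,h,x} ue=∅
  n3: def={e,q} ue=∅
  n4: def={q,r} ue=∅
  n5: def={q} ue=∅
  n6: def={q,x} ue={e,x}

Live sets:
  live n0: ∅→{e}
  live n1: {e}→{e,x}
  live n2: ∅→{e,x}
  live n3: {x}→{e,x}
  live n4: {e,x}→{e,x}
  live n5: {e,x}→{e,x}
  live n6: {e,x}→∅

Conflict graph:
  e↔{h,q,r,x}
  h↔{e,x}
  q↔{e,x}
  r↔{e,x}
  x↔{e,h,q,r}

Colouring:
  lower bound: {e,h,x} mutually conflict ⇒ χ ≥ 3
  3-colouring: R0={e}  R1={x}  R2={h,q,r}
  χ = 3

Answer: 3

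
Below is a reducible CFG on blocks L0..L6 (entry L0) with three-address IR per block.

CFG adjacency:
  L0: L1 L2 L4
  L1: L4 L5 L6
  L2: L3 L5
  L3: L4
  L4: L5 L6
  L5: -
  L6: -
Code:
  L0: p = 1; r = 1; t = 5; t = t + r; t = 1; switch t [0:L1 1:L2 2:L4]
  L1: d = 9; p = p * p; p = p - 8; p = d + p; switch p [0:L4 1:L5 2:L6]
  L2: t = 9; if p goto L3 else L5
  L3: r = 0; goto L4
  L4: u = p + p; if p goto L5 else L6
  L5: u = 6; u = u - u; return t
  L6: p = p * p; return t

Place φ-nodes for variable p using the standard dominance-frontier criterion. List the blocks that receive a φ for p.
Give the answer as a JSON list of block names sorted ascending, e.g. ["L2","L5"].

idom tree: L1←L0 L2←L0 L3←L2 L4←L0 L5←L0 L6←L0
Dom∩ at merges:
  L4: preds {L0,L1,L3}: {L0} ∩ {L0,L1} ∩ {L0,L2,L3} = {L0}; idom=L0
  L5: preds {L1,L2,L4}: {L0,L1} ∩ {L0,L2} ∩ {L0,L4} = {L0}; idom=L0
  L6: preds {L1,L4}: {L0,L1} ∩ {L0,L4} = {L0}; idom=L0

DF derivation:
  join L4 pred L0: · stop@L0
  join L4 pred L1: L1 stop@L0
  join L4 pred L3: L3→L2 stop@L0
  join L5 pred L1: L1 stop@L0
  join L5 pred L2: L2 stop@L0
  join L5 pred L4: L4 stop@L0
  join L6 pred L1: L1 stop@L0
  join L6 pred L4: L4 stop@L0
  L0: DF=∅
  L1: DF={L4,L5,L6}
  L2: DF={L4,L5}
  L3: DF={L4}
  L4: DF={L5,L6}
  L5: DF=∅
  L6: DF=∅

φ for p: defs {L0,L1,L6}
  DF⁺ = {L4,L5,L6}

Answer: ["L4", "L5", "L6"]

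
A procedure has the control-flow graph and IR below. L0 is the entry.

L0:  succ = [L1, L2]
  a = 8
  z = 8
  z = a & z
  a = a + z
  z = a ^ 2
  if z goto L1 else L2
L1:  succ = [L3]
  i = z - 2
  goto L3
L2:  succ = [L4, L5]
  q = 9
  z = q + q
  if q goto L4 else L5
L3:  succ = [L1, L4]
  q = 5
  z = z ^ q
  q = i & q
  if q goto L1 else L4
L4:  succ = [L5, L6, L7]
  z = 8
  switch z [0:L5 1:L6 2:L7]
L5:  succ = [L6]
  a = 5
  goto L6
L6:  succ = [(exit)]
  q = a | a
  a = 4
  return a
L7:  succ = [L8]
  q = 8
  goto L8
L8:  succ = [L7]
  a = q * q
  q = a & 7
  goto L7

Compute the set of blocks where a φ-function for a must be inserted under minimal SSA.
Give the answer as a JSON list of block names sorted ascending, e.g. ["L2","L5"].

Answer: ["L6", "L7"]

Analysis:
idom tree: L1←L0 L2←L0 L3←L1 L4←L0 L5←L0 L6←L0 L7←L4 L8←L7
Dom at joins:
  L1: preds {L0,L3}: {L0} ∩ {L0,L1,L3} = {L0}; idom=L0
  L4: preds {L2,L3}: {L0,L2} ∩ {L0,L1,L3} = {L0}; idom=L0
  L5: preds {L2,L4}: {L0,L2} ∩ {L0,L4} = {L0}; idom=L0
  L6: preds {L4,L5}: {L0,L4} ∩ {L0,L5} = {L0}; idom=L0
  L7: preds {L4,L8}: {L0,L4} ∩ {L0,L4,L7,L8} = {L0,L4}; idom=L4

DF walk-up:
  join L1 pred L0: · stop@L0
  join L1 pred L3: L3→L1 stop@L0
  join L4 pred L2: L2 stop@L0
  join L4 pred L3: L3→L1 stop@L0
  join L5 pred L2: L2 stop@L0
  join L5 pred L4: L4 stop@L0
  join L6 pred L4: L4 stop@L0
  join L6 pred L5: L5 stop@L0
  join L7 pred L4: · stop@L4
  join L7 pred L8: L8→L7 stop@L4
  DF(L0)=∅
  DF(L1)={L1,L4}
  DF(L2)={L4,L5}
  DF(L3)={L1,L4}
  DF(L4)={L5,L6}
  DF(L5)={L6}
  DF(L6)=∅
  DF(L7)={L7}
  DF(L8)={L7}

φ for a: defs {L0,L5,L6,L8}
  DF⁺ = {L6,L7}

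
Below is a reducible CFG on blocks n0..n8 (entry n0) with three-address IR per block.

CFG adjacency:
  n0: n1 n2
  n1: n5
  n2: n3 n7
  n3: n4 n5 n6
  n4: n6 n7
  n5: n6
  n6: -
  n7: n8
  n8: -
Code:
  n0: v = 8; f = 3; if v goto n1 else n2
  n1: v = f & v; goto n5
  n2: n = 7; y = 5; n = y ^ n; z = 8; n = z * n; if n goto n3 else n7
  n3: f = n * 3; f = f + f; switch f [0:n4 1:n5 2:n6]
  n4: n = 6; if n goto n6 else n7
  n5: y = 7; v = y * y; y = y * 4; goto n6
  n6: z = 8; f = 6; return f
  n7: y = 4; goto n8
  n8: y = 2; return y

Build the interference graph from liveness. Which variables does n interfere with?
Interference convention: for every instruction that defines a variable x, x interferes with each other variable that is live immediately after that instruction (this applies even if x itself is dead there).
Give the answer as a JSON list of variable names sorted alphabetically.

def/use:
  n0 def {f,v} use ∅
  n1 def {v} use {f,v}
  n2 def {n,y,z} use ∅
  n3 def {f} use {n}
  n4 def {n} use ∅
  n5 def {v,y} use ∅
  n6 def {f,z} use ∅
  n7 def {y} use ∅
  n8 def {y} use ∅

Liveness:
  n0: in=∅ out={f,v}
  n1: in={f,v} out=∅
  n2: in=∅ out={n}
  n3: in={n} out=∅
  n4: in=∅ out=∅
  n5: in=∅ out=∅
  n6: in=∅ out=∅
  n7: in=∅ out=∅
  n8: in=∅ out=∅

Interference:
  f — {v}
  n — {y,z}
  v — {f,y}
  y — {n,v}
  z — {n}

N(n) = ["y", "z"]

Answer: ["y", "z"]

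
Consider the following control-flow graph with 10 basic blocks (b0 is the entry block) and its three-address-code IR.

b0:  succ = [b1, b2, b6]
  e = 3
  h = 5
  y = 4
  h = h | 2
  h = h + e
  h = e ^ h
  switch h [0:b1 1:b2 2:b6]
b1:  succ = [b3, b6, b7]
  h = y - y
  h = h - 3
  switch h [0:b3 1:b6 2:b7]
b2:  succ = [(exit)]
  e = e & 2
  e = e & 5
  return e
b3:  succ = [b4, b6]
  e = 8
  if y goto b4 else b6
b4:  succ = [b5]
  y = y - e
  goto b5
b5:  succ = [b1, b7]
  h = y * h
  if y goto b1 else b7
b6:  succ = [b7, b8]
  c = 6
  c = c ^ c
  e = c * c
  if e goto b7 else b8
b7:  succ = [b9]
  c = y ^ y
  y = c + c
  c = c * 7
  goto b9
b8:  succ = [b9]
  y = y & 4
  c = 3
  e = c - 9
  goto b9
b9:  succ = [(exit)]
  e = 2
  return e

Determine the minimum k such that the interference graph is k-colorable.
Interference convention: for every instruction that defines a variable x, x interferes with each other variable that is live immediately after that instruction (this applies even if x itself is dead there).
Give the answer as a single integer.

Answer: 3

Working:
Block summaries:
  b0: {e,h,y} / ∅
  b1: {h} / {y}
  b2: {e} / {e}
  b3: {e} / {y}
  b4: {y} / {e,y}
  b5: {h} / {h,y}
  b6: {c,e} / ∅
  b7: {c,y} / {y}
  b8: {c,e,y} / {y}
  b9: {e} / ∅

Backward fixpoint:
  b0: in=∅ out={e,y}
  b1: in={y} out={h,y}
  b2: in={e} out=∅
  b3: in={h,y} out={e,h,y}
  b4: in={e,h,y} out={h,y}
  b5: in={h,y} out={y}
  b6: in={y} out={y}
  b7: in={y} out=∅
  b8: in={y} out=∅
  b9: in=∅ out=∅

Interfere edges:
  c: {y}
  e: {h,y}
  h: {e,y}
  y: {c,e,h}

Chromatic number:
  lower bound: {e,h,y} mutually conflict ⇒ χ ≥ 3
  assign c→c1 e→c1 h→c2 y→c0 — no edge inside a register ⇒ χ ≤ 3
  χ = 3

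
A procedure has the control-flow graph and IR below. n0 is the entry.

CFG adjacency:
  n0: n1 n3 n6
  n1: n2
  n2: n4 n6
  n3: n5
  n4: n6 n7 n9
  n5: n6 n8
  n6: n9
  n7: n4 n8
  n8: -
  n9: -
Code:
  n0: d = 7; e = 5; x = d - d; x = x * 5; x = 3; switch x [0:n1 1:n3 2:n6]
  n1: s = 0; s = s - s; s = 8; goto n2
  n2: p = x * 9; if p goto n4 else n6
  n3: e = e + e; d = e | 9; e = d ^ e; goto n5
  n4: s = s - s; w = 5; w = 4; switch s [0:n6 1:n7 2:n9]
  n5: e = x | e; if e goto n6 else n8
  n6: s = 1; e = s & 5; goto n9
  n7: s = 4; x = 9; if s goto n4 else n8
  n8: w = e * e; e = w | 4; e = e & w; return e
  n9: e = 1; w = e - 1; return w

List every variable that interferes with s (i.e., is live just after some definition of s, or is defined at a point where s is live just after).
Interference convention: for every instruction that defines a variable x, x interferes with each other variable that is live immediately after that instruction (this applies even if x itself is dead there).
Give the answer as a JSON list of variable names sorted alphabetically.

def/use:
  n0: {d,e,x} / ∅
  n1: {s} / ∅
  n2: {p} / {x}
  n3: {d,e} / {e}
  n4: {s,w} / {s}
  n5: {e} / {e,x}
  n6: {e,s} / ∅
  n7: {s,x} / ∅
  n8: {e,w} / {e}
  n9: {e,w} / ∅

Liveness:
  live n0: ∅→{e,x}
  live n1: {e,x}→{e,s,x}
  live n2: {e,s,x}→{e,s}
  live n3: {e,x}→{e,x}
  live n4: {e,s}→{e}
  live n5: {e,x}→{e}
  live n6: ∅→∅
  live n7: {e}→{e,s}
  live n8: {e}→∅
  live n9: ∅→∅

Conflict graph:
  d↔{e,x}
  e↔{d,p,s,w,x}
  p↔{e,s}
  s↔{e,p,w,x}
  w↔{e,s}
  x↔{d,e,s}

N(s) = ["e", "p", "w", "x"]

Answer: ["e", "p", "w", "x"]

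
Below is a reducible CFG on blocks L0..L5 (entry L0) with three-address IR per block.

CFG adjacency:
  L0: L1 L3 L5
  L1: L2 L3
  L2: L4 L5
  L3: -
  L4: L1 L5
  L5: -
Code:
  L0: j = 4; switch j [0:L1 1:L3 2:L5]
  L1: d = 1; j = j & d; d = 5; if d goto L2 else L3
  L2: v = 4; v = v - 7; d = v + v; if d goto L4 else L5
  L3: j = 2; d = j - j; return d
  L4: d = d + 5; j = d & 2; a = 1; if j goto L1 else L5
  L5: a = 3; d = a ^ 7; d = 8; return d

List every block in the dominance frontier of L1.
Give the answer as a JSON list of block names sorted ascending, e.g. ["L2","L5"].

idom tree: L1←L0 L2←L1 L3←L0 L4←L2 L5←L0
Dom at joins:
  L1: preds {L0,L4}: {L0} ∩ {L0,L1,L2,L4} = {L0}; idom=L0
  L3: preds {L0,L1}: {L0} ∩ {L0,L1} = {L0}; idom=L0
  L5: preds {L0,L2,L4}: {L0} ∩ {L0,L1,L2} ∩ {L0,L1,L2,L4} = {L0}; idom=L0

Frontier:
  join L1 pred L0: · stop@L0
  join L1 pred L4: L4→L2→L1 stop@L0
  join L3 pred L0: · stop@L0
  join L3 pred L1: L1 stop@L0
  join L5 pred L0: · stop@L0
  join L5 pred L2: L2→L1 stop@L0
  join L5 pred L4: L4→L2→L1 stop@L0
  DF(L0)=∅
  DF(L1)={L1,L3,L5}
  DF(L2)={L1,L5}
  DF(L3)=∅
  DF(L4)={L1,L5}
  DF(L5)=∅

DF(L1) = ["L1", "L3", "L5"]

Answer: ["L1", "L3", "L5"]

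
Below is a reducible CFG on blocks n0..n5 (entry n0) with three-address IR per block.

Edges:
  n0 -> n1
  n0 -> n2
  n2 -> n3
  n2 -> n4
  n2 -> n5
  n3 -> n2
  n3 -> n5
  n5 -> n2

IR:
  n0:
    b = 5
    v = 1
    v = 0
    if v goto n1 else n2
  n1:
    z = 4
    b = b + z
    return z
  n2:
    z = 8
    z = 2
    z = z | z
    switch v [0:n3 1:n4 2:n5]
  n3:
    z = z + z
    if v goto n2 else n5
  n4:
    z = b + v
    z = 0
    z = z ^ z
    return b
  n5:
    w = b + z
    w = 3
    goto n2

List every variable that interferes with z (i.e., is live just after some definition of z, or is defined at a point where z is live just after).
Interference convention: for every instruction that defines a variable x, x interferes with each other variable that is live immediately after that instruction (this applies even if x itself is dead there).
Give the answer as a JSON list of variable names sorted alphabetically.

Answer: ["b", "v"]

Working:
def/use:
  n0 def {b,v} use ∅
  n1 def {b,z} use {b}
  n2 def {z} use {v}
  n3 def {z} use {v,z}
  n4 def {z} use {b,v}
  n5 def {w} use {b,z}

Backward fixpoint:
  n0: in=∅ out={b,v}
  n1: in={b} out=∅
  n2: in={b,v} out={b,v,z}
  n3: in={b,v,z} out={b,v,z}
  n4: in={b,v} out=∅
  n5: in={b,v,z} out={b,v}

Conflict graph:
  b↔{v,w,z}
  v↔{b,w,z}
  w↔{b,v}
  z↔{b,v}

N(z) = ["b", "v"]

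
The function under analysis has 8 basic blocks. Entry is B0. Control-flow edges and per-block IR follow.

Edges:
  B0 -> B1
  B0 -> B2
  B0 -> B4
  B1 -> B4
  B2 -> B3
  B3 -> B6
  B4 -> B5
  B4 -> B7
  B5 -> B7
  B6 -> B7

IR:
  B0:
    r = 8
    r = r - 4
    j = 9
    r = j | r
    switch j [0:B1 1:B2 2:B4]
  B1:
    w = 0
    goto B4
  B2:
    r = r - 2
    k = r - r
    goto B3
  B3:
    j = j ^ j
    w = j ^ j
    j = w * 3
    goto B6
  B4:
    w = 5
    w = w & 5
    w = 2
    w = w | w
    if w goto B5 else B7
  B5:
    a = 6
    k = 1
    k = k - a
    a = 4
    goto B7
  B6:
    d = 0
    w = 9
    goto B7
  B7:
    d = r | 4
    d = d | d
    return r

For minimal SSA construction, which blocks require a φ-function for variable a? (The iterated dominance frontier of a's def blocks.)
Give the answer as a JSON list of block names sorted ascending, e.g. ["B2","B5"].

Answer: ["B7"]

Derivation:
idom tree: B1←B0 B2←B0 B3←B2 B4←B0 B5←B4 B6←B3 B7←B0
Dom at joins:
  B4: preds {B0,B1}: {B0} ∩ {B0,B1} = {B0}; idom=B0
  B7: preds {B4,B5,B6}: {B0,B4} ∩ {B0,B4,B5} ∩ {B0,B2,B3,B6} = {B0}; idom=B0

DF derivation:
  B4←B0: walk · to B0
  B4←B1: walk B1 to B0
  B7←B4: walk B4 to B0
  B7←B5: walk B5→B4 to B0
  B7←B6: walk B6→B3→B2 to B0
  B0: DF=∅
  B1: DF={B4}
  B2: DF={B7}
  B3: DF={B7}
  B4: DF={B7}
  B5: DF={B7}
  B6: DF={B7}
  B7: DF=∅

φ for a: defs {B5}
  DF⁺ = {B7}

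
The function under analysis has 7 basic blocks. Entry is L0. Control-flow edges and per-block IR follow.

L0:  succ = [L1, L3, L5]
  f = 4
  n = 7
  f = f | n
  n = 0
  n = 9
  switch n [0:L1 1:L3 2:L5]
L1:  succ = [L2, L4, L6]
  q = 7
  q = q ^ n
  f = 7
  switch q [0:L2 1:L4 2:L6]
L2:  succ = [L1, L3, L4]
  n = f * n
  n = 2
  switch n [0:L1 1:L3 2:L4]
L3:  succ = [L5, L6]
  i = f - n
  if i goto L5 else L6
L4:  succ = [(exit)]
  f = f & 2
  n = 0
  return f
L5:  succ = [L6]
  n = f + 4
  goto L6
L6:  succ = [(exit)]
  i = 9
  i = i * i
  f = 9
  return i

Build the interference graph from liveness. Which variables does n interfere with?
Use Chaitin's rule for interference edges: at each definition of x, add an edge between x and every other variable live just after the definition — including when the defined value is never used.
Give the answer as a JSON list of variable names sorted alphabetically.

def/use:
  L0 def {f,n} use ∅
  L1 def {f,q} use {n}
  L2 def {n} use {f,n}
  L3 def {i} use {f,n}
  L4 def {f,n} use {f}
  L5 def {n} use {f}
  L6 def {f,i} use ∅

Backward fixpoint:
  L0 li=∅ lo={f,n}
  L1 li={n} lo={f,n}
  L2 li={f,n} lo={f,n}
  L3 li={f,n} lo={f}
  L4 li={f} lo=∅
  L5 li={f} lo=∅
  L6 li=∅ lo=∅

Interference:
  f↔{i,n,q}
  i↔{f}
  n↔{f,q}
  q↔{f,n}

N(n) = ["f", "q"]

Answer: ["f", "q"]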